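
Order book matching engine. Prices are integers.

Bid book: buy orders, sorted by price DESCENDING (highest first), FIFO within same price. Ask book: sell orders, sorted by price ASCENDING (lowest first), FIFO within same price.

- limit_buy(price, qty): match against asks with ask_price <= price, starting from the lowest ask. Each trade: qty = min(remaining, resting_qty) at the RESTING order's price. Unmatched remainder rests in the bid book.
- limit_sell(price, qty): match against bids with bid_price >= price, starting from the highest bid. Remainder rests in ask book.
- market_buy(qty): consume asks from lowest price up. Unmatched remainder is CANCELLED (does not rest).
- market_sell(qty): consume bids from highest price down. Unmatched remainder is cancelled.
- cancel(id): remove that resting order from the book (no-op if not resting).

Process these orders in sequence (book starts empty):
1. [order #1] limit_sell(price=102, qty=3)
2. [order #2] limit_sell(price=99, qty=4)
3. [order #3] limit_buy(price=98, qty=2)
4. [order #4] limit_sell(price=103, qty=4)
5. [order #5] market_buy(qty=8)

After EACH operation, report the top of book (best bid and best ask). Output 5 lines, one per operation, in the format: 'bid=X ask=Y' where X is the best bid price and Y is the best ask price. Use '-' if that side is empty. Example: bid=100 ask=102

Answer: bid=- ask=102
bid=- ask=99
bid=98 ask=99
bid=98 ask=99
bid=98 ask=103

Derivation:
After op 1 [order #1] limit_sell(price=102, qty=3): fills=none; bids=[-] asks=[#1:3@102]
After op 2 [order #2] limit_sell(price=99, qty=4): fills=none; bids=[-] asks=[#2:4@99 #1:3@102]
After op 3 [order #3] limit_buy(price=98, qty=2): fills=none; bids=[#3:2@98] asks=[#2:4@99 #1:3@102]
After op 4 [order #4] limit_sell(price=103, qty=4): fills=none; bids=[#3:2@98] asks=[#2:4@99 #1:3@102 #4:4@103]
After op 5 [order #5] market_buy(qty=8): fills=#5x#2:4@99 #5x#1:3@102 #5x#4:1@103; bids=[#3:2@98] asks=[#4:3@103]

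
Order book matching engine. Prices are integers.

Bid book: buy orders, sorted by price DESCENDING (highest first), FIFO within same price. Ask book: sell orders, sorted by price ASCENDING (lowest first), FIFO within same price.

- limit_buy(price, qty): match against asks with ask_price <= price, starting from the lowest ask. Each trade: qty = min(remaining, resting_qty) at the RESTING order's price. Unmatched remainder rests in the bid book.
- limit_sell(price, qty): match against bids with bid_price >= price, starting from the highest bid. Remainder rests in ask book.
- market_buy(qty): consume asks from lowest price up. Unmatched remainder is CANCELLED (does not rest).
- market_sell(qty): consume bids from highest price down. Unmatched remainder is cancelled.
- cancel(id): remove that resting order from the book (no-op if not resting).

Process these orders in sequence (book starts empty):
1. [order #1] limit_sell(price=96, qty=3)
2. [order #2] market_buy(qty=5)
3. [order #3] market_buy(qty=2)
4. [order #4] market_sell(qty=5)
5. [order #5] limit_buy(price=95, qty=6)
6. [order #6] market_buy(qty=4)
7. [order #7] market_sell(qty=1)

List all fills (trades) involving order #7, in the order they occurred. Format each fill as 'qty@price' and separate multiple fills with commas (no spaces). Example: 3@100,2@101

After op 1 [order #1] limit_sell(price=96, qty=3): fills=none; bids=[-] asks=[#1:3@96]
After op 2 [order #2] market_buy(qty=5): fills=#2x#1:3@96; bids=[-] asks=[-]
After op 3 [order #3] market_buy(qty=2): fills=none; bids=[-] asks=[-]
After op 4 [order #4] market_sell(qty=5): fills=none; bids=[-] asks=[-]
After op 5 [order #5] limit_buy(price=95, qty=6): fills=none; bids=[#5:6@95] asks=[-]
After op 6 [order #6] market_buy(qty=4): fills=none; bids=[#5:6@95] asks=[-]
After op 7 [order #7] market_sell(qty=1): fills=#5x#7:1@95; bids=[#5:5@95] asks=[-]

Answer: 1@95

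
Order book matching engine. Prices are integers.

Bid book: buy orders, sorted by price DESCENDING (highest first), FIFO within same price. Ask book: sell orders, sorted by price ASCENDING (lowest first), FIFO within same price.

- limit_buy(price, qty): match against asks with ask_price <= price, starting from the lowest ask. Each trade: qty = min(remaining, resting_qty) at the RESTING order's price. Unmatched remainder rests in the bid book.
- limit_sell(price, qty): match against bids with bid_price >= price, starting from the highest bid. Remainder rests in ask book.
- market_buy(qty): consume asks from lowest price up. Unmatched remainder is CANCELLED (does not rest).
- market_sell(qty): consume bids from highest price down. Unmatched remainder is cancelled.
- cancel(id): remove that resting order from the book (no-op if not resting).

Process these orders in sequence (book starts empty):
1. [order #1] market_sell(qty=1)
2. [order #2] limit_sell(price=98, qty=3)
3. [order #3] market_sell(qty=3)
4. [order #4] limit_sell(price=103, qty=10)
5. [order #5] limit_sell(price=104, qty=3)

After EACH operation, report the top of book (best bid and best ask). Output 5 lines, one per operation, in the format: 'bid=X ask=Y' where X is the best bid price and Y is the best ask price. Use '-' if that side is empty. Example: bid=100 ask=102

Answer: bid=- ask=-
bid=- ask=98
bid=- ask=98
bid=- ask=98
bid=- ask=98

Derivation:
After op 1 [order #1] market_sell(qty=1): fills=none; bids=[-] asks=[-]
After op 2 [order #2] limit_sell(price=98, qty=3): fills=none; bids=[-] asks=[#2:3@98]
After op 3 [order #3] market_sell(qty=3): fills=none; bids=[-] asks=[#2:3@98]
After op 4 [order #4] limit_sell(price=103, qty=10): fills=none; bids=[-] asks=[#2:3@98 #4:10@103]
After op 5 [order #5] limit_sell(price=104, qty=3): fills=none; bids=[-] asks=[#2:3@98 #4:10@103 #5:3@104]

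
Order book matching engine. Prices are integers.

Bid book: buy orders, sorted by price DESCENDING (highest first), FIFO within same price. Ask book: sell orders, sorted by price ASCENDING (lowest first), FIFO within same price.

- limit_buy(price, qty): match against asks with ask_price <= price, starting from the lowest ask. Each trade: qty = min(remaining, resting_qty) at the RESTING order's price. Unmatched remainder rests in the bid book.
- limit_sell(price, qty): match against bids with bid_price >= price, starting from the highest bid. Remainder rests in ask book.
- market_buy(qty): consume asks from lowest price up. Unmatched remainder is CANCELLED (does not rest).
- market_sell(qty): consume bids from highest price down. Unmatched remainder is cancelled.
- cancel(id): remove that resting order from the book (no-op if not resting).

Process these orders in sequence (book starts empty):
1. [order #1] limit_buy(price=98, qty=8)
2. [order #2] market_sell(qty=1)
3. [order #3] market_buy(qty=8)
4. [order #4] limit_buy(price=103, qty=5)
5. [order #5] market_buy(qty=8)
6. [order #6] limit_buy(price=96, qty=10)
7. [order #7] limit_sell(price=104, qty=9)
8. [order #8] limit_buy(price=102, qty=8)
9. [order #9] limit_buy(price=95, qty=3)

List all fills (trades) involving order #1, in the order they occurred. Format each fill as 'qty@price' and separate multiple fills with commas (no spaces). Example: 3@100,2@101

After op 1 [order #1] limit_buy(price=98, qty=8): fills=none; bids=[#1:8@98] asks=[-]
After op 2 [order #2] market_sell(qty=1): fills=#1x#2:1@98; bids=[#1:7@98] asks=[-]
After op 3 [order #3] market_buy(qty=8): fills=none; bids=[#1:7@98] asks=[-]
After op 4 [order #4] limit_buy(price=103, qty=5): fills=none; bids=[#4:5@103 #1:7@98] asks=[-]
After op 5 [order #5] market_buy(qty=8): fills=none; bids=[#4:5@103 #1:7@98] asks=[-]
After op 6 [order #6] limit_buy(price=96, qty=10): fills=none; bids=[#4:5@103 #1:7@98 #6:10@96] asks=[-]
After op 7 [order #7] limit_sell(price=104, qty=9): fills=none; bids=[#4:5@103 #1:7@98 #6:10@96] asks=[#7:9@104]
After op 8 [order #8] limit_buy(price=102, qty=8): fills=none; bids=[#4:5@103 #8:8@102 #1:7@98 #6:10@96] asks=[#7:9@104]
After op 9 [order #9] limit_buy(price=95, qty=3): fills=none; bids=[#4:5@103 #8:8@102 #1:7@98 #6:10@96 #9:3@95] asks=[#7:9@104]

Answer: 1@98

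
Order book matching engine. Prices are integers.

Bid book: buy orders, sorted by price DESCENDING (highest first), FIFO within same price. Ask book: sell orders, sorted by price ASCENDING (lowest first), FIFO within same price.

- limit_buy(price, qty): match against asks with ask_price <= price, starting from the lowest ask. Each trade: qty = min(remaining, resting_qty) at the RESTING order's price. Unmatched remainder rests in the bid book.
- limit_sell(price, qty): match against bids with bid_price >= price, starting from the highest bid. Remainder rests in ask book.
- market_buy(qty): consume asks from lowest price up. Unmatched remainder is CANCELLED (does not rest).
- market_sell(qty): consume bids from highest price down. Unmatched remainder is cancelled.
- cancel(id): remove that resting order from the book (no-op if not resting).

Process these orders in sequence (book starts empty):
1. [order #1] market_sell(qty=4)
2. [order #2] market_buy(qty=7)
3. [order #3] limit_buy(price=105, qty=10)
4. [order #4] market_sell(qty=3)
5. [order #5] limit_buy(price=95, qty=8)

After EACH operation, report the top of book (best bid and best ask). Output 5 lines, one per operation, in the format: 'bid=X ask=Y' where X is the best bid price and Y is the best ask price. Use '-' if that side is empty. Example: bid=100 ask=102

Answer: bid=- ask=-
bid=- ask=-
bid=105 ask=-
bid=105 ask=-
bid=105 ask=-

Derivation:
After op 1 [order #1] market_sell(qty=4): fills=none; bids=[-] asks=[-]
After op 2 [order #2] market_buy(qty=7): fills=none; bids=[-] asks=[-]
After op 3 [order #3] limit_buy(price=105, qty=10): fills=none; bids=[#3:10@105] asks=[-]
After op 4 [order #4] market_sell(qty=3): fills=#3x#4:3@105; bids=[#3:7@105] asks=[-]
After op 5 [order #5] limit_buy(price=95, qty=8): fills=none; bids=[#3:7@105 #5:8@95] asks=[-]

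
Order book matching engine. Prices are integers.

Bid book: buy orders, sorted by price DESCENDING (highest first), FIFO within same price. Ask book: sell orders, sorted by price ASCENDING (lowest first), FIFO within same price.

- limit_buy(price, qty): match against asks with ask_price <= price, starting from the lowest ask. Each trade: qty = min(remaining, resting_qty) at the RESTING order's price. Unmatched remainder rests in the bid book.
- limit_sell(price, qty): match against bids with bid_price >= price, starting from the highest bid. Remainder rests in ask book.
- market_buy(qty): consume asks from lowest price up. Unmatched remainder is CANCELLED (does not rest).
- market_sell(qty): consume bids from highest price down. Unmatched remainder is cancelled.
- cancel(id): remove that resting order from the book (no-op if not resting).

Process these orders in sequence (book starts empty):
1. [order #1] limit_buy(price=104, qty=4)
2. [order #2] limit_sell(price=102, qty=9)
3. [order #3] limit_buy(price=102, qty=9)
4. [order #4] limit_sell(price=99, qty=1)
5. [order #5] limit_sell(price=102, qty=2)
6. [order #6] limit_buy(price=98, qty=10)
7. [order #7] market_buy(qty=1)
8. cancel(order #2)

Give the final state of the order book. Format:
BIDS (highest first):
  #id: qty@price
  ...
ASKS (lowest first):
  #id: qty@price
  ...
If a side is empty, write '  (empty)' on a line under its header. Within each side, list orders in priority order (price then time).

Answer: BIDS (highest first):
  #3: 1@102
  #6: 10@98
ASKS (lowest first):
  (empty)

Derivation:
After op 1 [order #1] limit_buy(price=104, qty=4): fills=none; bids=[#1:4@104] asks=[-]
After op 2 [order #2] limit_sell(price=102, qty=9): fills=#1x#2:4@104; bids=[-] asks=[#2:5@102]
After op 3 [order #3] limit_buy(price=102, qty=9): fills=#3x#2:5@102; bids=[#3:4@102] asks=[-]
After op 4 [order #4] limit_sell(price=99, qty=1): fills=#3x#4:1@102; bids=[#3:3@102] asks=[-]
After op 5 [order #5] limit_sell(price=102, qty=2): fills=#3x#5:2@102; bids=[#3:1@102] asks=[-]
After op 6 [order #6] limit_buy(price=98, qty=10): fills=none; bids=[#3:1@102 #6:10@98] asks=[-]
After op 7 [order #7] market_buy(qty=1): fills=none; bids=[#3:1@102 #6:10@98] asks=[-]
After op 8 cancel(order #2): fills=none; bids=[#3:1@102 #6:10@98] asks=[-]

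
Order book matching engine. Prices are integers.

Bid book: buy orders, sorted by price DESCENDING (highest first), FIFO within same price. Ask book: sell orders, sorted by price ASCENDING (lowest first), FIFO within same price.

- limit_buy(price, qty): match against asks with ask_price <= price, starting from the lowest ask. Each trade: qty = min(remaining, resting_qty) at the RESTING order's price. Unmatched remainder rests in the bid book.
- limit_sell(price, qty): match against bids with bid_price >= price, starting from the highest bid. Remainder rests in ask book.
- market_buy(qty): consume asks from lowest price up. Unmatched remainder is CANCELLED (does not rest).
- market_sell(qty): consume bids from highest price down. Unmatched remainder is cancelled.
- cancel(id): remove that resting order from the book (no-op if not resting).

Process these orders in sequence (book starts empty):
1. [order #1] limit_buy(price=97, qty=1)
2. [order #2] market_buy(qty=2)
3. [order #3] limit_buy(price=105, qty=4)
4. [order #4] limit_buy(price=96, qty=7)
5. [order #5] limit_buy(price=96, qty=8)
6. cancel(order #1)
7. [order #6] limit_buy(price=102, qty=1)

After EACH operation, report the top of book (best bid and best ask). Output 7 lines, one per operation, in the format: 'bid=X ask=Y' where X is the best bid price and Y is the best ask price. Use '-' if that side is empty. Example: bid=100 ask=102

After op 1 [order #1] limit_buy(price=97, qty=1): fills=none; bids=[#1:1@97] asks=[-]
After op 2 [order #2] market_buy(qty=2): fills=none; bids=[#1:1@97] asks=[-]
After op 3 [order #3] limit_buy(price=105, qty=4): fills=none; bids=[#3:4@105 #1:1@97] asks=[-]
After op 4 [order #4] limit_buy(price=96, qty=7): fills=none; bids=[#3:4@105 #1:1@97 #4:7@96] asks=[-]
After op 5 [order #5] limit_buy(price=96, qty=8): fills=none; bids=[#3:4@105 #1:1@97 #4:7@96 #5:8@96] asks=[-]
After op 6 cancel(order #1): fills=none; bids=[#3:4@105 #4:7@96 #5:8@96] asks=[-]
After op 7 [order #6] limit_buy(price=102, qty=1): fills=none; bids=[#3:4@105 #6:1@102 #4:7@96 #5:8@96] asks=[-]

Answer: bid=97 ask=-
bid=97 ask=-
bid=105 ask=-
bid=105 ask=-
bid=105 ask=-
bid=105 ask=-
bid=105 ask=-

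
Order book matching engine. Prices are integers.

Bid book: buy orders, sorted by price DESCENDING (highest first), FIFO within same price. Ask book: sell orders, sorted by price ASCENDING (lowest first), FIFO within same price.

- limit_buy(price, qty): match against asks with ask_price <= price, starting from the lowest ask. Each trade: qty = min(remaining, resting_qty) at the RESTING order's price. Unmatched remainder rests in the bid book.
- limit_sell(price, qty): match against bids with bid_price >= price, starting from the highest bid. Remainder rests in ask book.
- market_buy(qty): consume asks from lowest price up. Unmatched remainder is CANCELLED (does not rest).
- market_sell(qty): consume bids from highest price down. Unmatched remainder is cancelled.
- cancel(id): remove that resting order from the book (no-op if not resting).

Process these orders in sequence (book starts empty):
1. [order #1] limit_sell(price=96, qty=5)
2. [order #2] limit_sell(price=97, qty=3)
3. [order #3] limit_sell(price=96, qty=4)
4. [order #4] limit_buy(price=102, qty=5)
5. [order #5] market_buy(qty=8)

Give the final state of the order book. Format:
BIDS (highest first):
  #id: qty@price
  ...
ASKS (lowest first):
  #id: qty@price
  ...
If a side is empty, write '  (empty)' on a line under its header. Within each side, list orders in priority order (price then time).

Answer: BIDS (highest first):
  (empty)
ASKS (lowest first):
  (empty)

Derivation:
After op 1 [order #1] limit_sell(price=96, qty=5): fills=none; bids=[-] asks=[#1:5@96]
After op 2 [order #2] limit_sell(price=97, qty=3): fills=none; bids=[-] asks=[#1:5@96 #2:3@97]
After op 3 [order #3] limit_sell(price=96, qty=4): fills=none; bids=[-] asks=[#1:5@96 #3:4@96 #2:3@97]
After op 4 [order #4] limit_buy(price=102, qty=5): fills=#4x#1:5@96; bids=[-] asks=[#3:4@96 #2:3@97]
After op 5 [order #5] market_buy(qty=8): fills=#5x#3:4@96 #5x#2:3@97; bids=[-] asks=[-]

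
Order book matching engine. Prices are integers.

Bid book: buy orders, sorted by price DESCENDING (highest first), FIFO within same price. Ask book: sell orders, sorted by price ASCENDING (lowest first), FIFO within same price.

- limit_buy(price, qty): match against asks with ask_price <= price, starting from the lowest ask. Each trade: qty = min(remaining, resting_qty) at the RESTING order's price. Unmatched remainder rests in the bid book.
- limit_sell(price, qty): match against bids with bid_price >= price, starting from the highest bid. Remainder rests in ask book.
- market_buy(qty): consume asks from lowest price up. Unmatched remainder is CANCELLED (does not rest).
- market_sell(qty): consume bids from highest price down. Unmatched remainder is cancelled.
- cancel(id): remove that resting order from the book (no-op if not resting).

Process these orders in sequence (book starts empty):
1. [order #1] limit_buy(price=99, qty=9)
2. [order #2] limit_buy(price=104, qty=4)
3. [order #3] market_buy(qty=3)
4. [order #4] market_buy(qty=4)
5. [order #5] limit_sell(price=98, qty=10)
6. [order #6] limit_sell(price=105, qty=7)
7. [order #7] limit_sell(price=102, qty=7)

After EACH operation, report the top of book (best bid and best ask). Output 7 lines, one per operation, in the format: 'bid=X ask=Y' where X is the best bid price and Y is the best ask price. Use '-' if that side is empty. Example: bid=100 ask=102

After op 1 [order #1] limit_buy(price=99, qty=9): fills=none; bids=[#1:9@99] asks=[-]
After op 2 [order #2] limit_buy(price=104, qty=4): fills=none; bids=[#2:4@104 #1:9@99] asks=[-]
After op 3 [order #3] market_buy(qty=3): fills=none; bids=[#2:4@104 #1:9@99] asks=[-]
After op 4 [order #4] market_buy(qty=4): fills=none; bids=[#2:4@104 #1:9@99] asks=[-]
After op 5 [order #5] limit_sell(price=98, qty=10): fills=#2x#5:4@104 #1x#5:6@99; bids=[#1:3@99] asks=[-]
After op 6 [order #6] limit_sell(price=105, qty=7): fills=none; bids=[#1:3@99] asks=[#6:7@105]
After op 7 [order #7] limit_sell(price=102, qty=7): fills=none; bids=[#1:3@99] asks=[#7:7@102 #6:7@105]

Answer: bid=99 ask=-
bid=104 ask=-
bid=104 ask=-
bid=104 ask=-
bid=99 ask=-
bid=99 ask=105
bid=99 ask=102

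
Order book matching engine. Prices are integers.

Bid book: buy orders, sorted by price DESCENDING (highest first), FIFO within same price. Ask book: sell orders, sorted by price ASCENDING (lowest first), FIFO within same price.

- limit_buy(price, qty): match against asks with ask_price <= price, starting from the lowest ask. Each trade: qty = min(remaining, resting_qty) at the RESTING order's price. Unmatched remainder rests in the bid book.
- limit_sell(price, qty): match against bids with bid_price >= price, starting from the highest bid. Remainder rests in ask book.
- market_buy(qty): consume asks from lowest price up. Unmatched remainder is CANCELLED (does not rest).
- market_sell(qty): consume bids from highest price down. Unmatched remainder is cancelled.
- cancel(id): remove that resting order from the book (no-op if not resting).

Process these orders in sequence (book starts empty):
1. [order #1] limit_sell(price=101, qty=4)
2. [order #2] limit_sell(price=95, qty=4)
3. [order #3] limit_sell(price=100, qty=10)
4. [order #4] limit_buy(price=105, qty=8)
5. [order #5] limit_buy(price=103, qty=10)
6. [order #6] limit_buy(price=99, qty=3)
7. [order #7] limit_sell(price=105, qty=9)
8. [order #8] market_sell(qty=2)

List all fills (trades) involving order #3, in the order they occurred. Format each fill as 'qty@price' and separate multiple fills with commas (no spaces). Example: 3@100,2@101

Answer: 4@100,6@100

Derivation:
After op 1 [order #1] limit_sell(price=101, qty=4): fills=none; bids=[-] asks=[#1:4@101]
After op 2 [order #2] limit_sell(price=95, qty=4): fills=none; bids=[-] asks=[#2:4@95 #1:4@101]
After op 3 [order #3] limit_sell(price=100, qty=10): fills=none; bids=[-] asks=[#2:4@95 #3:10@100 #1:4@101]
After op 4 [order #4] limit_buy(price=105, qty=8): fills=#4x#2:4@95 #4x#3:4@100; bids=[-] asks=[#3:6@100 #1:4@101]
After op 5 [order #5] limit_buy(price=103, qty=10): fills=#5x#3:6@100 #5x#1:4@101; bids=[-] asks=[-]
After op 6 [order #6] limit_buy(price=99, qty=3): fills=none; bids=[#6:3@99] asks=[-]
After op 7 [order #7] limit_sell(price=105, qty=9): fills=none; bids=[#6:3@99] asks=[#7:9@105]
After op 8 [order #8] market_sell(qty=2): fills=#6x#8:2@99; bids=[#6:1@99] asks=[#7:9@105]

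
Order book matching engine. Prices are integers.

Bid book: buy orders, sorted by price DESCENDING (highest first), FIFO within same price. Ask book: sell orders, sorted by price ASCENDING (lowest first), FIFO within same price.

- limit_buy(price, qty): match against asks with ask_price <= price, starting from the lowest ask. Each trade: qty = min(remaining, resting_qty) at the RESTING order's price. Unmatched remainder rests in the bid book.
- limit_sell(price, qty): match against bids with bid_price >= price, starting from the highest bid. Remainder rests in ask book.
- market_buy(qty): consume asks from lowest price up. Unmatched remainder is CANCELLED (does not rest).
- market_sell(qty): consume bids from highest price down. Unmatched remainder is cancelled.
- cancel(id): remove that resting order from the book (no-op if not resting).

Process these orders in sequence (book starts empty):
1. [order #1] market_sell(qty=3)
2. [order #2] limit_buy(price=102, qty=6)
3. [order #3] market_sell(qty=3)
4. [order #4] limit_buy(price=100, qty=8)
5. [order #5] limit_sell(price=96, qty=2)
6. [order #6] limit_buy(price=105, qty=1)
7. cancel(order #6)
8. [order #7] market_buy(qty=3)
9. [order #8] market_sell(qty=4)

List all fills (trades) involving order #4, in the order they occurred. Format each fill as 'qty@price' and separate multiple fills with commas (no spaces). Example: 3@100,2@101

Answer: 3@100

Derivation:
After op 1 [order #1] market_sell(qty=3): fills=none; bids=[-] asks=[-]
After op 2 [order #2] limit_buy(price=102, qty=6): fills=none; bids=[#2:6@102] asks=[-]
After op 3 [order #3] market_sell(qty=3): fills=#2x#3:3@102; bids=[#2:3@102] asks=[-]
After op 4 [order #4] limit_buy(price=100, qty=8): fills=none; bids=[#2:3@102 #4:8@100] asks=[-]
After op 5 [order #5] limit_sell(price=96, qty=2): fills=#2x#5:2@102; bids=[#2:1@102 #4:8@100] asks=[-]
After op 6 [order #6] limit_buy(price=105, qty=1): fills=none; bids=[#6:1@105 #2:1@102 #4:8@100] asks=[-]
After op 7 cancel(order #6): fills=none; bids=[#2:1@102 #4:8@100] asks=[-]
After op 8 [order #7] market_buy(qty=3): fills=none; bids=[#2:1@102 #4:8@100] asks=[-]
After op 9 [order #8] market_sell(qty=4): fills=#2x#8:1@102 #4x#8:3@100; bids=[#4:5@100] asks=[-]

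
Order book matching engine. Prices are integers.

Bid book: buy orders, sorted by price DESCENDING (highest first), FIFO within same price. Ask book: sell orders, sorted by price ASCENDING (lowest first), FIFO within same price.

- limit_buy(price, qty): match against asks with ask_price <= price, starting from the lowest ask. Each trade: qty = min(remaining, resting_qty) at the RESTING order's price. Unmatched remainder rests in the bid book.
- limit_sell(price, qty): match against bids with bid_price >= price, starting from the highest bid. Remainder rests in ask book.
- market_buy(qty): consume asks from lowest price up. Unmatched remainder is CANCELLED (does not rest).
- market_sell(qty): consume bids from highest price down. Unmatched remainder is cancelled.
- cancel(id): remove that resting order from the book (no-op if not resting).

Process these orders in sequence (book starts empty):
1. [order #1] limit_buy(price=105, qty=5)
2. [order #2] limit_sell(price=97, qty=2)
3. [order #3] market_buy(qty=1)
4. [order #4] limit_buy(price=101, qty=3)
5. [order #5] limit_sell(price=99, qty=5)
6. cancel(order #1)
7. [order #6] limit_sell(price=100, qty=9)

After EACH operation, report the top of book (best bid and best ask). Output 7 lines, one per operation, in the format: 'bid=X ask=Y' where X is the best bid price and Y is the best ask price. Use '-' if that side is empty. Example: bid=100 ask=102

After op 1 [order #1] limit_buy(price=105, qty=5): fills=none; bids=[#1:5@105] asks=[-]
After op 2 [order #2] limit_sell(price=97, qty=2): fills=#1x#2:2@105; bids=[#1:3@105] asks=[-]
After op 3 [order #3] market_buy(qty=1): fills=none; bids=[#1:3@105] asks=[-]
After op 4 [order #4] limit_buy(price=101, qty=3): fills=none; bids=[#1:3@105 #4:3@101] asks=[-]
After op 5 [order #5] limit_sell(price=99, qty=5): fills=#1x#5:3@105 #4x#5:2@101; bids=[#4:1@101] asks=[-]
After op 6 cancel(order #1): fills=none; bids=[#4:1@101] asks=[-]
After op 7 [order #6] limit_sell(price=100, qty=9): fills=#4x#6:1@101; bids=[-] asks=[#6:8@100]

Answer: bid=105 ask=-
bid=105 ask=-
bid=105 ask=-
bid=105 ask=-
bid=101 ask=-
bid=101 ask=-
bid=- ask=100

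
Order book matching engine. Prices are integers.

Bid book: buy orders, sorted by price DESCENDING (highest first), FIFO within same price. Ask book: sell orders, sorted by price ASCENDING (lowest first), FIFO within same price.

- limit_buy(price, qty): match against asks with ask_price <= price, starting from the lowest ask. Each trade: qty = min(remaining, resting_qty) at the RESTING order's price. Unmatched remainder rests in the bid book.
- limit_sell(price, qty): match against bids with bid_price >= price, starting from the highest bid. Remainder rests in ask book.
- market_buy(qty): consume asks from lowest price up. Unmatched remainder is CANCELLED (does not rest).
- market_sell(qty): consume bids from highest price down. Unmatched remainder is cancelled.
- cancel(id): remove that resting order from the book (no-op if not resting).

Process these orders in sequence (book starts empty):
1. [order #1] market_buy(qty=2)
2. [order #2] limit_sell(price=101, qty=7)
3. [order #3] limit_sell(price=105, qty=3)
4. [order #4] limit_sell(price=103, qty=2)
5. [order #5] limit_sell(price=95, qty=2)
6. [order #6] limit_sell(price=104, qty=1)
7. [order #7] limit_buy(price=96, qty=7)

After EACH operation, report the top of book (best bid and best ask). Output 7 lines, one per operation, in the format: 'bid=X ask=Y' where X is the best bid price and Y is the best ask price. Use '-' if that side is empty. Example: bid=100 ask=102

Answer: bid=- ask=-
bid=- ask=101
bid=- ask=101
bid=- ask=101
bid=- ask=95
bid=- ask=95
bid=96 ask=101

Derivation:
After op 1 [order #1] market_buy(qty=2): fills=none; bids=[-] asks=[-]
After op 2 [order #2] limit_sell(price=101, qty=7): fills=none; bids=[-] asks=[#2:7@101]
After op 3 [order #3] limit_sell(price=105, qty=3): fills=none; bids=[-] asks=[#2:7@101 #3:3@105]
After op 4 [order #4] limit_sell(price=103, qty=2): fills=none; bids=[-] asks=[#2:7@101 #4:2@103 #3:3@105]
After op 5 [order #5] limit_sell(price=95, qty=2): fills=none; bids=[-] asks=[#5:2@95 #2:7@101 #4:2@103 #3:3@105]
After op 6 [order #6] limit_sell(price=104, qty=1): fills=none; bids=[-] asks=[#5:2@95 #2:7@101 #4:2@103 #6:1@104 #3:3@105]
After op 7 [order #7] limit_buy(price=96, qty=7): fills=#7x#5:2@95; bids=[#7:5@96] asks=[#2:7@101 #4:2@103 #6:1@104 #3:3@105]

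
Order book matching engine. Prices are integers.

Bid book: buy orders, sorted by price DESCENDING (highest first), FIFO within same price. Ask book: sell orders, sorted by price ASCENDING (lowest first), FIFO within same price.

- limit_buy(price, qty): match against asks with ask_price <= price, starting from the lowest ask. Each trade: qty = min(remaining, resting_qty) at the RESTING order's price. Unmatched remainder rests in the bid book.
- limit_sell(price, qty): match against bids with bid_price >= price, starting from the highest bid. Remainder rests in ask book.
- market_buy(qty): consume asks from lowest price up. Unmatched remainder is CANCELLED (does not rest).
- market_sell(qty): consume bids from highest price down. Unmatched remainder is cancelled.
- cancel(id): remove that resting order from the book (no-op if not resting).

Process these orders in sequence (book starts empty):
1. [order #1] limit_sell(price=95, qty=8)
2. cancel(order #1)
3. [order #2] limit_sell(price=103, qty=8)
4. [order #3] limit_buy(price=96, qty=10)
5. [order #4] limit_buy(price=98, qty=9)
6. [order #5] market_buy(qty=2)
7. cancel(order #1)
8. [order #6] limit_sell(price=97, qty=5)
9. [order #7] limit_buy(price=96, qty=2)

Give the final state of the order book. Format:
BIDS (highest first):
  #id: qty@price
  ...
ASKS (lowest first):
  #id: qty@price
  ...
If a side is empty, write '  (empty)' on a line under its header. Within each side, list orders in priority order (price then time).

Answer: BIDS (highest first):
  #4: 4@98
  #3: 10@96
  #7: 2@96
ASKS (lowest first):
  #2: 6@103

Derivation:
After op 1 [order #1] limit_sell(price=95, qty=8): fills=none; bids=[-] asks=[#1:8@95]
After op 2 cancel(order #1): fills=none; bids=[-] asks=[-]
After op 3 [order #2] limit_sell(price=103, qty=8): fills=none; bids=[-] asks=[#2:8@103]
After op 4 [order #3] limit_buy(price=96, qty=10): fills=none; bids=[#3:10@96] asks=[#2:8@103]
After op 5 [order #4] limit_buy(price=98, qty=9): fills=none; bids=[#4:9@98 #3:10@96] asks=[#2:8@103]
After op 6 [order #5] market_buy(qty=2): fills=#5x#2:2@103; bids=[#4:9@98 #3:10@96] asks=[#2:6@103]
After op 7 cancel(order #1): fills=none; bids=[#4:9@98 #3:10@96] asks=[#2:6@103]
After op 8 [order #6] limit_sell(price=97, qty=5): fills=#4x#6:5@98; bids=[#4:4@98 #3:10@96] asks=[#2:6@103]
After op 9 [order #7] limit_buy(price=96, qty=2): fills=none; bids=[#4:4@98 #3:10@96 #7:2@96] asks=[#2:6@103]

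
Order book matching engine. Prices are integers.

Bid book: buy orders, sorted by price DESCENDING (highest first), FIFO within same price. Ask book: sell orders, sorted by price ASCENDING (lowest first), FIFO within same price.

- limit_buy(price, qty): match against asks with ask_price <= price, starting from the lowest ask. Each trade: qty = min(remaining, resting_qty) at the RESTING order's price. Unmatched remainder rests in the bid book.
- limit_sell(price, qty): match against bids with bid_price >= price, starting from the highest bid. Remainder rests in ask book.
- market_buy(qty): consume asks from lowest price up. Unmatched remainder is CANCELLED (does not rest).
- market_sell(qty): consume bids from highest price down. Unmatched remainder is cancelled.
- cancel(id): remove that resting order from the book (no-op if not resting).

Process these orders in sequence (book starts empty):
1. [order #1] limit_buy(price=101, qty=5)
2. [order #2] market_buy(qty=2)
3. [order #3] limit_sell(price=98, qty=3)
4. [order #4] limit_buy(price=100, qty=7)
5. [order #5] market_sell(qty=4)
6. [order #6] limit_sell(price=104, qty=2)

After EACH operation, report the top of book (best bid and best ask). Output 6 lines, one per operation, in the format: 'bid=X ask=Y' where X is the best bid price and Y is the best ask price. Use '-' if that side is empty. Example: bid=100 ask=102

After op 1 [order #1] limit_buy(price=101, qty=5): fills=none; bids=[#1:5@101] asks=[-]
After op 2 [order #2] market_buy(qty=2): fills=none; bids=[#1:5@101] asks=[-]
After op 3 [order #3] limit_sell(price=98, qty=3): fills=#1x#3:3@101; bids=[#1:2@101] asks=[-]
After op 4 [order #4] limit_buy(price=100, qty=7): fills=none; bids=[#1:2@101 #4:7@100] asks=[-]
After op 5 [order #5] market_sell(qty=4): fills=#1x#5:2@101 #4x#5:2@100; bids=[#4:5@100] asks=[-]
After op 6 [order #6] limit_sell(price=104, qty=2): fills=none; bids=[#4:5@100] asks=[#6:2@104]

Answer: bid=101 ask=-
bid=101 ask=-
bid=101 ask=-
bid=101 ask=-
bid=100 ask=-
bid=100 ask=104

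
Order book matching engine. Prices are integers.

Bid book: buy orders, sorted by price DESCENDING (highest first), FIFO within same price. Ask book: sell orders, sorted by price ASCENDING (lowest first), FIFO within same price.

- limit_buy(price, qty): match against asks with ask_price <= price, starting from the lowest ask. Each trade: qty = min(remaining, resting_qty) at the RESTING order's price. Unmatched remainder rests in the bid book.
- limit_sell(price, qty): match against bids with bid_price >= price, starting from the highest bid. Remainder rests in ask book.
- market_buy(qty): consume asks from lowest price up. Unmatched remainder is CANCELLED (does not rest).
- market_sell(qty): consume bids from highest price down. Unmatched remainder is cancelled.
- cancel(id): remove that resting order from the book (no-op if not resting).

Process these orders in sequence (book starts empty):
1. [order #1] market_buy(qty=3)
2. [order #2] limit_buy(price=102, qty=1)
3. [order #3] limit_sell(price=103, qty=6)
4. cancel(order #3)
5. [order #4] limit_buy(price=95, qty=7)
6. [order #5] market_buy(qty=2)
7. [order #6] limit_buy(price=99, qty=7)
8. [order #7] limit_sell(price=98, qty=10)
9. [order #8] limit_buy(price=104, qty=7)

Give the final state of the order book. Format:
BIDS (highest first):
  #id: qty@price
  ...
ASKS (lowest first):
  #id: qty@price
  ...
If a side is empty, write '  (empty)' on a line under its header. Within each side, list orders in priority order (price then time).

Answer: BIDS (highest first):
  #8: 5@104
  #4: 7@95
ASKS (lowest first):
  (empty)

Derivation:
After op 1 [order #1] market_buy(qty=3): fills=none; bids=[-] asks=[-]
After op 2 [order #2] limit_buy(price=102, qty=1): fills=none; bids=[#2:1@102] asks=[-]
After op 3 [order #3] limit_sell(price=103, qty=6): fills=none; bids=[#2:1@102] asks=[#3:6@103]
After op 4 cancel(order #3): fills=none; bids=[#2:1@102] asks=[-]
After op 5 [order #4] limit_buy(price=95, qty=7): fills=none; bids=[#2:1@102 #4:7@95] asks=[-]
After op 6 [order #5] market_buy(qty=2): fills=none; bids=[#2:1@102 #4:7@95] asks=[-]
After op 7 [order #6] limit_buy(price=99, qty=7): fills=none; bids=[#2:1@102 #6:7@99 #4:7@95] asks=[-]
After op 8 [order #7] limit_sell(price=98, qty=10): fills=#2x#7:1@102 #6x#7:7@99; bids=[#4:7@95] asks=[#7:2@98]
After op 9 [order #8] limit_buy(price=104, qty=7): fills=#8x#7:2@98; bids=[#8:5@104 #4:7@95] asks=[-]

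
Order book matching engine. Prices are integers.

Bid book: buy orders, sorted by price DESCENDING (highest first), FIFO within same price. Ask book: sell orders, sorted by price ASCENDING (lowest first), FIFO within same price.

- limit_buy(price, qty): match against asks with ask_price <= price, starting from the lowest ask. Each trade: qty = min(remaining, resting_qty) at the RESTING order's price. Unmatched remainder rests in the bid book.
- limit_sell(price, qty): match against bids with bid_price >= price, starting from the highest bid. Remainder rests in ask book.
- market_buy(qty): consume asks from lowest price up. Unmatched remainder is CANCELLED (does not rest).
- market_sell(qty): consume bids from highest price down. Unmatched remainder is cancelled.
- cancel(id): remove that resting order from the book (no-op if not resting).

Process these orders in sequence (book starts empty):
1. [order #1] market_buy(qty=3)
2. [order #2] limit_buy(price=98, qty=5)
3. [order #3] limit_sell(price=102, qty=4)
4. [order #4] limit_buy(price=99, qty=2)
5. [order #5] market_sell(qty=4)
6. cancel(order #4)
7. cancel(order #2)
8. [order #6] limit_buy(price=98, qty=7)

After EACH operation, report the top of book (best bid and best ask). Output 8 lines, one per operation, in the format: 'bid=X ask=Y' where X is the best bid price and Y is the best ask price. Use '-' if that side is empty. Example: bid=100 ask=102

After op 1 [order #1] market_buy(qty=3): fills=none; bids=[-] asks=[-]
After op 2 [order #2] limit_buy(price=98, qty=5): fills=none; bids=[#2:5@98] asks=[-]
After op 3 [order #3] limit_sell(price=102, qty=4): fills=none; bids=[#2:5@98] asks=[#3:4@102]
After op 4 [order #4] limit_buy(price=99, qty=2): fills=none; bids=[#4:2@99 #2:5@98] asks=[#3:4@102]
After op 5 [order #5] market_sell(qty=4): fills=#4x#5:2@99 #2x#5:2@98; bids=[#2:3@98] asks=[#3:4@102]
After op 6 cancel(order #4): fills=none; bids=[#2:3@98] asks=[#3:4@102]
After op 7 cancel(order #2): fills=none; bids=[-] asks=[#3:4@102]
After op 8 [order #6] limit_buy(price=98, qty=7): fills=none; bids=[#6:7@98] asks=[#3:4@102]

Answer: bid=- ask=-
bid=98 ask=-
bid=98 ask=102
bid=99 ask=102
bid=98 ask=102
bid=98 ask=102
bid=- ask=102
bid=98 ask=102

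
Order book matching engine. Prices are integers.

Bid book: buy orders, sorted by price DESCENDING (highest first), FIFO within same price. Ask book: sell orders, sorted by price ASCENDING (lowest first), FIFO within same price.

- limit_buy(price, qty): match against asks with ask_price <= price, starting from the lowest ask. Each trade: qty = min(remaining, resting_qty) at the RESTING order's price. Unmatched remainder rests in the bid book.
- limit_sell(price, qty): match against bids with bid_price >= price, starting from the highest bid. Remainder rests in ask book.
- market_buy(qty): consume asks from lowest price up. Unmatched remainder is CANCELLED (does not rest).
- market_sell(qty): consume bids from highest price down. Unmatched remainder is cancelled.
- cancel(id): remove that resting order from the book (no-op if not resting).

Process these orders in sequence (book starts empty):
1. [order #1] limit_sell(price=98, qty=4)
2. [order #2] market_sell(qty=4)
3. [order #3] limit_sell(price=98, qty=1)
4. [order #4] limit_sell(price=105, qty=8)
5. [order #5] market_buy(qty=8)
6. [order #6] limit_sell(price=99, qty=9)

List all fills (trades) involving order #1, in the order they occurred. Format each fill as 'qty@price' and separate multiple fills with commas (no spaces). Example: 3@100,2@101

Answer: 4@98

Derivation:
After op 1 [order #1] limit_sell(price=98, qty=4): fills=none; bids=[-] asks=[#1:4@98]
After op 2 [order #2] market_sell(qty=4): fills=none; bids=[-] asks=[#1:4@98]
After op 3 [order #3] limit_sell(price=98, qty=1): fills=none; bids=[-] asks=[#1:4@98 #3:1@98]
After op 4 [order #4] limit_sell(price=105, qty=8): fills=none; bids=[-] asks=[#1:4@98 #3:1@98 #4:8@105]
After op 5 [order #5] market_buy(qty=8): fills=#5x#1:4@98 #5x#3:1@98 #5x#4:3@105; bids=[-] asks=[#4:5@105]
After op 6 [order #6] limit_sell(price=99, qty=9): fills=none; bids=[-] asks=[#6:9@99 #4:5@105]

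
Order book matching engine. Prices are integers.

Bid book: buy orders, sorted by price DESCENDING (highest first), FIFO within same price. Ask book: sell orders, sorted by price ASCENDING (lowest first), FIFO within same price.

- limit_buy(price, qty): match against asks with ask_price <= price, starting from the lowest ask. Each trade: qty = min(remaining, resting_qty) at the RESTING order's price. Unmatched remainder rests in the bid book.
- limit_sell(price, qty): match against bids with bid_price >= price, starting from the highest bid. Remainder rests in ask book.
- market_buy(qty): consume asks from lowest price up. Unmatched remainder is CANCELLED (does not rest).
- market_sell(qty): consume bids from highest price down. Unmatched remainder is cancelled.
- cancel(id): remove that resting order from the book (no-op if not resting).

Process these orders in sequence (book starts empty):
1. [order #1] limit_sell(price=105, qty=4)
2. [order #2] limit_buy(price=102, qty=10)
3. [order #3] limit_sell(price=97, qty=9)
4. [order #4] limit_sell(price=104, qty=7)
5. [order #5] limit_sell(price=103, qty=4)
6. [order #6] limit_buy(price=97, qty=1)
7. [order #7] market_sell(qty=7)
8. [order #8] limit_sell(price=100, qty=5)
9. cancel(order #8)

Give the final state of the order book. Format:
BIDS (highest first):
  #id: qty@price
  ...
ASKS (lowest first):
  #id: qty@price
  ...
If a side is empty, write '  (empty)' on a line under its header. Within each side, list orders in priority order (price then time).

After op 1 [order #1] limit_sell(price=105, qty=4): fills=none; bids=[-] asks=[#1:4@105]
After op 2 [order #2] limit_buy(price=102, qty=10): fills=none; bids=[#2:10@102] asks=[#1:4@105]
After op 3 [order #3] limit_sell(price=97, qty=9): fills=#2x#3:9@102; bids=[#2:1@102] asks=[#1:4@105]
After op 4 [order #4] limit_sell(price=104, qty=7): fills=none; bids=[#2:1@102] asks=[#4:7@104 #1:4@105]
After op 5 [order #5] limit_sell(price=103, qty=4): fills=none; bids=[#2:1@102] asks=[#5:4@103 #4:7@104 #1:4@105]
After op 6 [order #6] limit_buy(price=97, qty=1): fills=none; bids=[#2:1@102 #6:1@97] asks=[#5:4@103 #4:7@104 #1:4@105]
After op 7 [order #7] market_sell(qty=7): fills=#2x#7:1@102 #6x#7:1@97; bids=[-] asks=[#5:4@103 #4:7@104 #1:4@105]
After op 8 [order #8] limit_sell(price=100, qty=5): fills=none; bids=[-] asks=[#8:5@100 #5:4@103 #4:7@104 #1:4@105]
After op 9 cancel(order #8): fills=none; bids=[-] asks=[#5:4@103 #4:7@104 #1:4@105]

Answer: BIDS (highest first):
  (empty)
ASKS (lowest first):
  #5: 4@103
  #4: 7@104
  #1: 4@105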